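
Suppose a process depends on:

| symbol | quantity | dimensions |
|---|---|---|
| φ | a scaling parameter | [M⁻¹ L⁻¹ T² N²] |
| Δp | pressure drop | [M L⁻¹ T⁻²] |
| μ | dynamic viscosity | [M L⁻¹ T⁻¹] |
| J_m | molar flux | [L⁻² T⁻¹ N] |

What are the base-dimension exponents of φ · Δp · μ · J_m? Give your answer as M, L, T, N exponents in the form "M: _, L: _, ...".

Collect each base-dimension exponent across the product:
  M: (-1) + (1) + (1) + (0) = 1
  L: (-1) + (-1) + (-1) + (-2) = -5
  T: (2) + (-2) + (-1) + (-1) = -2
  N: (2) + (0) + (0) + (1) = 3
So the dimensions are [M L⁻⁵ T⁻² N³].

M: 1, L: -5, T: -2, N: 3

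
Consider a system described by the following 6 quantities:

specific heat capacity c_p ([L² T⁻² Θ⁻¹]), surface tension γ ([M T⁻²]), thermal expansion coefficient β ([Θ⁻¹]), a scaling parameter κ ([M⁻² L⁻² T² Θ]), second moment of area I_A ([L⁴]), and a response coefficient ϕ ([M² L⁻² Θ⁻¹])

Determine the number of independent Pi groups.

There are 6 variables and 4 base dimensions (M, L, T, Θ).
The dimension matrix has rank 4.
Independent dimensionless groups: 6 − 4 = 2.

2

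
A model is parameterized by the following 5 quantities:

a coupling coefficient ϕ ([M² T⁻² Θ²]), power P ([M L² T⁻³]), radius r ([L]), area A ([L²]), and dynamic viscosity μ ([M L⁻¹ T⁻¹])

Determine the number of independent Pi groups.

1

There are 5 variables and 4 base dimensions (M, L, T, Θ).
The dimension matrix has rank 4.
Independent dimensionless groups: 5 − 4 = 1.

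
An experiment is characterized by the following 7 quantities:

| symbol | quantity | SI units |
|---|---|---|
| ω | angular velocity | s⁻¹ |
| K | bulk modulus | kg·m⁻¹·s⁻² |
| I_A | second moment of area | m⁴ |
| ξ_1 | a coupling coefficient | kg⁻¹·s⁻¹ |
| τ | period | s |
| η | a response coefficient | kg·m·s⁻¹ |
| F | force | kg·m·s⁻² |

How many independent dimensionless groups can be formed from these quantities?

There are 7 variables and 3 base dimensions (M, L, T).
The dimension matrix has rank 3.
Independent dimensionless groups: 7 − 3 = 4.

4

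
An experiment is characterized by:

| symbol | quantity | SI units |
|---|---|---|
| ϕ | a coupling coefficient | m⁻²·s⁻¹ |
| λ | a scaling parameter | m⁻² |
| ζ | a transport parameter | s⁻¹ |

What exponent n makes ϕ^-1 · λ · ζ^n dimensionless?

1

Balance the T exponent: (-1)·n from ζ, plus −(-1) + (0) = 1 from the rest, must sum to zero.
−n + 1 = 0, so n = 1.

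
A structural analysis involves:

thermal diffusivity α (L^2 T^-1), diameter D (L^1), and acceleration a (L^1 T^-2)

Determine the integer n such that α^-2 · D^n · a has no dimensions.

3

Balance the L exponent: (1)·n from D, plus −2·(2) + (1) = -3 from the rest, must sum to zero.
n − 3 = 0, so n = 3.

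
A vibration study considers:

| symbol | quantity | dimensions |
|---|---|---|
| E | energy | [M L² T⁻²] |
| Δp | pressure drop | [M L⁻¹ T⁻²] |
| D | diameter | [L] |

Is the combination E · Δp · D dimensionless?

Sum the exponent of each base dimension across the product:
  M: [E]_M + [Δp]_M + [D]_M = (1) + (1) + (0) = 2
  L: [E]_L + [Δp]_L + [D]_L = (2) + (-1) + (1) = 2
  T: [E]_T + [Δp]_T + [D]_T = (-2) + (-2) + (0) = -4
Net dimensions [M² L² T⁻⁴] ≠ [1] — not dimensionless.

no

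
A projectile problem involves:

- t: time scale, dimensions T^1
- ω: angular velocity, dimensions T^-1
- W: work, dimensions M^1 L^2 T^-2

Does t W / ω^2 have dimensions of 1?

no

Sum the exponent of each base dimension across the product:
  M: [t]_M − 2·[ω]_M + [W]_M = (0) − 2·(0) + (1) = 1
  L: [t]_L − 2·[ω]_L + [W]_L = (0) − 2·(0) + (2) = 2
  T: [t]_T − 2·[ω]_T + [W]_T = (1) − 2·(-1) + (-2) = 1
Net dimensions [M L² T] ≠ [1] — not dimensionless.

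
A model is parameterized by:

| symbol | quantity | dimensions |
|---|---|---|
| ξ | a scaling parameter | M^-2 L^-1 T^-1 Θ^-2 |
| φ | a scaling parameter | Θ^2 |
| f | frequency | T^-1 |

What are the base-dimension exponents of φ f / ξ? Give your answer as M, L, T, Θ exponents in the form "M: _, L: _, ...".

Collect each base-dimension exponent across the product:
  M: −(-2) + (0) + (0) = 2
  L: −(-1) + (0) + (0) = 1
  T: −(-1) + (0) + (-1) = 0
  Θ: −(-2) + (2) + (0) = 4
So the dimensions are [M² L Θ⁴].

M: 2, L: 1, T: 0, Θ: 4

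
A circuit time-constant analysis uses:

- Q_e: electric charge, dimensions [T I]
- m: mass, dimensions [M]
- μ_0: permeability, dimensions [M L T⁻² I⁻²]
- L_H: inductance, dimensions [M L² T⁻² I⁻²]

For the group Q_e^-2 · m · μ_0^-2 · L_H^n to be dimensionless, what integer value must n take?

1

Balance the M exponent: (1)·n from L_H, plus −2·(0) + (1) − 2·(1) = -1 from the rest, must sum to zero.
n − 1 = 0, so n = 1.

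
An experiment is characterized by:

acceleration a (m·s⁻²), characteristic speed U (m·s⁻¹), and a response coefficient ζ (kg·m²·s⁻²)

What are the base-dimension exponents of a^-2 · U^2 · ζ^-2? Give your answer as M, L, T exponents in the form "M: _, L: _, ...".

M: -2, L: -4, T: 6

Collect each base-dimension exponent across the product:
  M: −2·(0) + 2·(0) − 2·(1) = -2
  L: −2·(1) + 2·(1) − 2·(2) = -4
  T: −2·(-2) + 2·(-1) − 2·(-2) = 6
So the dimensions are [M⁻² L⁻⁴ T⁶].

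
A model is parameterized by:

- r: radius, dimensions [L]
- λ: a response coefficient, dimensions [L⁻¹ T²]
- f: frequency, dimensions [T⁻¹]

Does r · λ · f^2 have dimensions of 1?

yes

Sum the exponent of each base dimension across the product:
  L: [r]_L + [λ]_L + 2·[f]_L = (1) + (-1) + 2·(0) = 0
  T: [r]_T + [λ]_T + 2·[f]_T = (0) + (2) + 2·(-1) = 0
All base exponents vanish — dimensionless.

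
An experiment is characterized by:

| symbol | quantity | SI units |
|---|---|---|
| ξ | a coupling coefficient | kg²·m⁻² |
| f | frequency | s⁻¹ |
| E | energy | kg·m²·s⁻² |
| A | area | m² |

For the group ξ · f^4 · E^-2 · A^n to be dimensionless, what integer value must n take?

Balance the L exponent: (2)·n from A, plus (-2) + 4·(0) − 2·(2) = -6 from the rest, must sum to zero.
2n − 6 = 0, so n = 3.

3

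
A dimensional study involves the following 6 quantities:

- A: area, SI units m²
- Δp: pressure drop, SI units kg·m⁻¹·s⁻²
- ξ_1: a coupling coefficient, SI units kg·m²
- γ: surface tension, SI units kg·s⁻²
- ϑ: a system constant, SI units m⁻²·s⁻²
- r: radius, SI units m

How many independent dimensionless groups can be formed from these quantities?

There are 6 variables and 3 base dimensions (M, L, T).
The dimension matrix has rank 3.
Independent dimensionless groups: 6 − 3 = 3.

3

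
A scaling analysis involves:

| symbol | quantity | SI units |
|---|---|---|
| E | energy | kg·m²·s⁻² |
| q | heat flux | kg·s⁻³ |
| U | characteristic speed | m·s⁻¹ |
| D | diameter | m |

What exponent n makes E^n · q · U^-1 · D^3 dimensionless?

-1

Balance the M exponent: (1)·n from E, plus (1) − (0) + 3·(0) = 1 from the rest, must sum to zero.
n + 1 = 0, so n = -1.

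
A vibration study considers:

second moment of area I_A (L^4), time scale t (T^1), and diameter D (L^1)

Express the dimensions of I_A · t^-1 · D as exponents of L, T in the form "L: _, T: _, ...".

Collect each base-dimension exponent across the product:
  L: (4) − (0) + (1) = 5
  T: (0) − (1) + (0) = -1
So the dimensions are [L⁵ T⁻¹].

L: 5, T: -1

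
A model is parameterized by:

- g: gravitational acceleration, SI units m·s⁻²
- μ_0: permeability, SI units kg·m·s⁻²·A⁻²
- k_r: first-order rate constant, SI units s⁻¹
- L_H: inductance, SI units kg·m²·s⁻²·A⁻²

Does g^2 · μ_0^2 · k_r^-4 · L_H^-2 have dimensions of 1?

yes

Sum the exponent of each base dimension across the product:
  M: 2·[g]_M + 2·[μ_0]_M − 4·[k_r]_M − 2·[L_H]_M = 2·(0) + 2·(1) − 4·(0) − 2·(1) = 0
  L: 2·[g]_L + 2·[μ_0]_L − 4·[k_r]_L − 2·[L_H]_L = 2·(1) + 2·(1) − 4·(0) − 2·(2) = 0
  T: 2·[g]_T + 2·[μ_0]_T − 4·[k_r]_T − 2·[L_H]_T = 2·(-2) + 2·(-2) − 4·(-1) − 2·(-2) = 0
  I: 2·[g]_I + 2·[μ_0]_I − 4·[k_r]_I − 2·[L_H]_I = 2·(0) + 2·(-2) − 4·(0) − 2·(-2) = 0
All base exponents vanish — dimensionless.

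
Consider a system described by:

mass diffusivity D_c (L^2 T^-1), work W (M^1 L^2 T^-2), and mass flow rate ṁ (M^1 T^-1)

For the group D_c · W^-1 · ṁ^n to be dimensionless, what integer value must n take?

1

Balance the M exponent: (1)·n from ṁ, plus (0) − (1) = -1 from the rest, must sum to zero.
n − 1 = 0, so n = 1.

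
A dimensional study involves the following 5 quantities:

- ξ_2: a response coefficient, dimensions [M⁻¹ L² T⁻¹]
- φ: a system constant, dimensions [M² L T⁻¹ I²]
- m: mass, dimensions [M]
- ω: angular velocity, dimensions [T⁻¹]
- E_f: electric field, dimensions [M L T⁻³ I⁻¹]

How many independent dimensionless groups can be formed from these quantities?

There are 5 variables and 4 base dimensions (M, L, T, I).
The dimension matrix has rank 4.
Independent dimensionless groups: 5 − 4 = 1.

1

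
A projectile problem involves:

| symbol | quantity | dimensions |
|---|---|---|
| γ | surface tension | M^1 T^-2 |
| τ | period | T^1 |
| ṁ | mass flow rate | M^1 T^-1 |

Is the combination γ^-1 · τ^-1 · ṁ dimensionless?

Sum the exponent of each base dimension across the product:
  M: −[γ]_M − [τ]_M + [ṁ]_M = −(1) − (0) + (1) = 0
  L: −[γ]_L − [τ]_L + [ṁ]_L = −(0) − (0) + (0) = 0
  T: −[γ]_T − [τ]_T + [ṁ]_T = −(-2) − (1) + (-1) = 0
All base exponents vanish — dimensionless.

yes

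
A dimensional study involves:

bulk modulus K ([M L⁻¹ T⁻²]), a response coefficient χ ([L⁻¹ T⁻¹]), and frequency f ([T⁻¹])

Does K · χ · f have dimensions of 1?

no

Sum the exponent of each base dimension across the product:
  M: [K]_M + [χ]_M + [f]_M = (1) + (0) + (0) = 1
  L: [K]_L + [χ]_L + [f]_L = (-1) + (-1) + (0) = -2
  T: [K]_T + [χ]_T + [f]_T = (-2) + (-1) + (-1) = -4
Net dimensions [M L⁻² T⁻⁴] ≠ [1] — not dimensionless.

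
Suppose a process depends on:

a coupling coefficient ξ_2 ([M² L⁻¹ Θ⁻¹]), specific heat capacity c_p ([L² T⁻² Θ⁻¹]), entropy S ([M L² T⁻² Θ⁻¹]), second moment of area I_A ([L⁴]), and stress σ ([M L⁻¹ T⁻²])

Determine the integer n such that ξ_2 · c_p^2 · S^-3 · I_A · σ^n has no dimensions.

1

Balance the M exponent: (1)·n from σ, plus (2) + 2·(0) − 3·(1) + (0) = -1 from the rest, must sum to zero.
n − 1 = 0, so n = 1.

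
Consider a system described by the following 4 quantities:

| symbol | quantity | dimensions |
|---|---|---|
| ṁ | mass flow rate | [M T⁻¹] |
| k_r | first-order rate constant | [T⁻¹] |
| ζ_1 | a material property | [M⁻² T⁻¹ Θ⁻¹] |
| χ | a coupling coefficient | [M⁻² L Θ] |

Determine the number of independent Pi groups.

There are 4 variables and 4 base dimensions (M, L, T, Θ).
The dimension matrix has rank 4.
Independent dimensionless groups: 4 − 4 = 0.

0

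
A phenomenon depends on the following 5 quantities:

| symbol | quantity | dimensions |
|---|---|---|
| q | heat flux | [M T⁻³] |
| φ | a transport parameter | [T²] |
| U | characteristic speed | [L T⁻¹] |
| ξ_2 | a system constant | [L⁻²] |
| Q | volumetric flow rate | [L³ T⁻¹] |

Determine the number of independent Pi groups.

2

There are 5 variables and 3 base dimensions (M, L, T).
The dimension matrix has rank 3.
Independent dimensionless groups: 5 − 3 = 2.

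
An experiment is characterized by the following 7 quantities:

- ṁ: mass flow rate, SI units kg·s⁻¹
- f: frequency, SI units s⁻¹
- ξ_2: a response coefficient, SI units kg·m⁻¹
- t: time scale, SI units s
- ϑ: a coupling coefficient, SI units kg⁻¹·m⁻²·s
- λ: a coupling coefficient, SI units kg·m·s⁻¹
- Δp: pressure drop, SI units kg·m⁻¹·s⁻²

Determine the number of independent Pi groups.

4

There are 7 variables and 3 base dimensions (M, L, T).
The dimension matrix has rank 3.
Independent dimensionless groups: 7 − 3 = 4.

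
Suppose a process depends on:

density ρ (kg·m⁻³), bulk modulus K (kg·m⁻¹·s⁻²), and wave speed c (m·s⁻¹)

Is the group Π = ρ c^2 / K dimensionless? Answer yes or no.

Sum the exponent of each base dimension across the product:
  M: [ρ]_M − [K]_M + 2·[c]_M = (1) − (1) + 2·(0) = 0
  L: [ρ]_L − [K]_L + 2·[c]_L = (-3) − (-1) + 2·(1) = 0
  T: [ρ]_T − [K]_T + 2·[c]_T = (0) − (-2) + 2·(-1) = 0
  Θ: [ρ]_Θ − [K]_Θ + 2·[c]_Θ = (0) − (0) + 2·(0) = 0
All base exponents vanish — dimensionless.

yes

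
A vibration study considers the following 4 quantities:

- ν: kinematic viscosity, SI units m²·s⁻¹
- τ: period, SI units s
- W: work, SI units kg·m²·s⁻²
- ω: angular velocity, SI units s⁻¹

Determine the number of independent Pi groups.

There are 4 variables and 3 base dimensions (M, L, T).
The dimension matrix has rank 3.
Independent dimensionless groups: 4 − 3 = 1.

1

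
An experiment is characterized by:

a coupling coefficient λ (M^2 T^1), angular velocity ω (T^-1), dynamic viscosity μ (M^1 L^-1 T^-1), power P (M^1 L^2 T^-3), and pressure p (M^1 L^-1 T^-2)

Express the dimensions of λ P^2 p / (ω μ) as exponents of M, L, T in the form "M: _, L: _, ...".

Collect each base-dimension exponent across the product:
  M: (2) − (0) − (1) + 2·(1) + (1) = 4
  L: (0) − (0) − (-1) + 2·(2) + (-1) = 4
  T: (1) − (-1) − (-1) + 2·(-3) + (-2) = -5
So the dimensions are [M⁴ L⁴ T⁻⁵].

M: 4, L: 4, T: -5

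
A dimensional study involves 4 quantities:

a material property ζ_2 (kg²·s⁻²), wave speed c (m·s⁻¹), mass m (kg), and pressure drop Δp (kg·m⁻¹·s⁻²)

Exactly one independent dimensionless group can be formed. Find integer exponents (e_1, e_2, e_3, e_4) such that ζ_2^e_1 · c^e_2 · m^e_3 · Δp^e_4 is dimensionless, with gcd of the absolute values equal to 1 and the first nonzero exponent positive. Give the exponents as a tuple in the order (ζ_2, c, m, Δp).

M: e_1·(2) + e_2·(0) + e_3·(1) + e_4·(1) = 0
L: e_1·(0) + e_2·(1) + e_3·(0) + e_4·(-1) = 0
T: e_1·(-2) + e_2·(-1) + e_3·(0) + e_4·(-2) = 0
Solving this homogeneous linear system for the smallest-integer solution (first nonzero entry positive) gives (3, -2, -4, -2).

(3, -2, -4, -2)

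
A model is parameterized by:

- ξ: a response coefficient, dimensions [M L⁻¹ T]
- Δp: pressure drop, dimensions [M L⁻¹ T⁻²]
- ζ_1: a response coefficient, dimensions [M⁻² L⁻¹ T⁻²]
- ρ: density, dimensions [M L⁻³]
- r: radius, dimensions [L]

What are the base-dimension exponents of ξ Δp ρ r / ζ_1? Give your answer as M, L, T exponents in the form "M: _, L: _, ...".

Collect each base-dimension exponent across the product:
  M: (1) + (1) − (-2) + (1) + (0) = 5
  L: (-1) + (-1) − (-1) + (-3) + (1) = -3
  T: (1) + (-2) − (-2) + (0) + (0) = 1
So the dimensions are [M⁵ L⁻³ T].

M: 5, L: -3, T: 1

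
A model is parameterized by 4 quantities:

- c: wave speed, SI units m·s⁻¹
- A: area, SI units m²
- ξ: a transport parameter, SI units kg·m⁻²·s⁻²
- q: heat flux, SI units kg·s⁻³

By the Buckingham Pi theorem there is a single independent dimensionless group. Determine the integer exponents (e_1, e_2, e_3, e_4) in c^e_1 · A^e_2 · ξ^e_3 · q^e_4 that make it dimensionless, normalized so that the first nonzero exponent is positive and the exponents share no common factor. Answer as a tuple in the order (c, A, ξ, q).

M: e_1·(0) + e_2·(0) + e_3·(1) + e_4·(1) = 0
L: e_1·(1) + e_2·(2) + e_3·(-2) + e_4·(0) = 0
T: e_1·(-1) + e_2·(0) + e_3·(-2) + e_4·(-3) = 0
Solving this homogeneous linear system for the smallest-integer solution (first nonzero entry positive) gives (2, 1, 2, -2).

(2, 1, 2, -2)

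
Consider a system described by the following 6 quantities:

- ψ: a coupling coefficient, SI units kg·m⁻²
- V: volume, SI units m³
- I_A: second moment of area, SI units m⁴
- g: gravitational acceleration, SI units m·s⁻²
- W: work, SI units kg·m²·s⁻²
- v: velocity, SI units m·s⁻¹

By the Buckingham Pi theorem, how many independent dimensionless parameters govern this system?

There are 6 variables and 3 base dimensions (M, L, T).
The dimension matrix has rank 3.
Independent dimensionless groups: 6 − 3 = 3.

3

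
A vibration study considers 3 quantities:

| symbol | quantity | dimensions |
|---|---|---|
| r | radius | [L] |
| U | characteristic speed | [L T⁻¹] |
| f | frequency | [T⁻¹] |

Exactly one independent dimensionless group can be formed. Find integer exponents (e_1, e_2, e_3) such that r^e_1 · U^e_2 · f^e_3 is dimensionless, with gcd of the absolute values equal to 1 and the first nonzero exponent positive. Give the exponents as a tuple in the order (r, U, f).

L: e_1·(1) + e_2·(1) + e_3·(0) = 0
T: e_1·(0) + e_2·(-1) + e_3·(-1) = 0
Solving this homogeneous linear system for the smallest-integer solution (first nonzero entry positive) gives (1, -1, 1).

(1, -1, 1)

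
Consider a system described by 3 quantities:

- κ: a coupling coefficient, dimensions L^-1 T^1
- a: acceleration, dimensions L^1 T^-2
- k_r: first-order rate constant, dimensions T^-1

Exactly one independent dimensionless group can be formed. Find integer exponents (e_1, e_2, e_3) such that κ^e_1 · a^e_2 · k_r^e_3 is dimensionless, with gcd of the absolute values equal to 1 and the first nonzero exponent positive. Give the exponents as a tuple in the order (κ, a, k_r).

(1, 1, -1)

L: e_1·(-1) + e_2·(1) + e_3·(0) = 0
T: e_1·(1) + e_2·(-2) + e_3·(-1) = 0
Solving this homogeneous linear system for the smallest-integer solution (first nonzero entry positive) gives (1, 1, -1).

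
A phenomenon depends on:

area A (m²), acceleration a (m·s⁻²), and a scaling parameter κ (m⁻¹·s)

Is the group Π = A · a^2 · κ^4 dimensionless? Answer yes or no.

yes

Sum the exponent of each base dimension across the product:
  L: [A]_L + 2·[a]_L + 4·[κ]_L = (2) + 2·(1) + 4·(-1) = 0
  T: [A]_T + 2·[a]_T + 4·[κ]_T = (0) + 2·(-2) + 4·(1) = 0
All base exponents vanish — dimensionless.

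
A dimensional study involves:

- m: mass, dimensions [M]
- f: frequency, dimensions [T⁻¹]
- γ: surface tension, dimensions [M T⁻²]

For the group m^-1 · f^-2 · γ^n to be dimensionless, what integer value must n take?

1

Balance the M exponent: (1)·n from γ, plus −(1) − 2·(0) = -1 from the rest, must sum to zero.
n − 1 = 0, so n = 1.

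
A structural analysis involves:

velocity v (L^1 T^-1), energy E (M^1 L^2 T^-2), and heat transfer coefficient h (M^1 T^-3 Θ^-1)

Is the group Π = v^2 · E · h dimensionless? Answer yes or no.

no

Sum the exponent of each base dimension across the product:
  M: 2·[v]_M + [E]_M + [h]_M = 2·(0) + (1) + (1) = 2
  L: 2·[v]_L + [E]_L + [h]_L = 2·(1) + (2) + (0) = 4
  T: 2·[v]_T + [E]_T + [h]_T = 2·(-1) + (-2) + (-3) = -7
  Θ: 2·[v]_Θ + [E]_Θ + [h]_Θ = 2·(0) + (0) + (-1) = -1
Net dimensions [M² L⁴ T⁻⁷ Θ⁻¹] ≠ [1] — not dimensionless.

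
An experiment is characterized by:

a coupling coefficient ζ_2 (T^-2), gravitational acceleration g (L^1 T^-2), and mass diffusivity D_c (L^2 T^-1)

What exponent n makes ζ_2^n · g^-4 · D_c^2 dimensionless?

Balance the T exponent: (-2)·n from ζ_2, plus −4·(-2) + 2·(-1) = 6 from the rest, must sum to zero.
-2n + 6 = 0, so n = 3.

3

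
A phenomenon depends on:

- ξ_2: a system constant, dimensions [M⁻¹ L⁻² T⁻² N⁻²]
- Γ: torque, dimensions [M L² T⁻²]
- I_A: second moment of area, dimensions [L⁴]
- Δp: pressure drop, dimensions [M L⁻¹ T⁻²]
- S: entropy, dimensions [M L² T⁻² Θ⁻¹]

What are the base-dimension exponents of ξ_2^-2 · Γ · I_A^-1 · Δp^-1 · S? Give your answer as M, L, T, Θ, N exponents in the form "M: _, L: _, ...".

M: 3, L: 5, T: 2, Θ: -1, N: 4

Collect each base-dimension exponent across the product:
  M: −2·(-1) + (1) − (0) − (1) + (1) = 3
  L: −2·(-2) + (2) − (4) − (-1) + (2) = 5
  T: −2·(-2) + (-2) − (0) − (-2) + (-2) = 2
  Θ: −2·(0) + (0) − (0) − (0) + (-1) = -1
  N: −2·(-2) + (0) − (0) − (0) + (0) = 4
So the dimensions are [M³ L⁵ T² Θ⁻¹ N⁴].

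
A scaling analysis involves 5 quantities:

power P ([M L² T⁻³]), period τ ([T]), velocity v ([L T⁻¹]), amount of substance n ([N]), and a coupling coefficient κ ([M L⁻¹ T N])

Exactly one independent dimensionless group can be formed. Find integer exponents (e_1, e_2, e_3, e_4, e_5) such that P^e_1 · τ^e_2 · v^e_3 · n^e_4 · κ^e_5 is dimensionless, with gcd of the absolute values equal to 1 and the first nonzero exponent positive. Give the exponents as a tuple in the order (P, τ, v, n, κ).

M: e_1·(1) + e_2·(0) + e_3·(0) + e_4·(0) + e_5·(1) = 0
L: e_1·(2) + e_2·(0) + e_3·(1) + e_4·(0) + e_5·(-1) = 0
T: e_1·(-3) + e_2·(1) + e_3·(-1) + e_4·(0) + e_5·(1) = 0
N: e_1·(0) + e_2·(0) + e_3·(0) + e_4·(1) + e_5·(1) = 0
Solving this homogeneous linear system for the smallest-integer solution (first nonzero entry positive) gives (1, 1, -3, 1, -1).

(1, 1, -3, 1, -1)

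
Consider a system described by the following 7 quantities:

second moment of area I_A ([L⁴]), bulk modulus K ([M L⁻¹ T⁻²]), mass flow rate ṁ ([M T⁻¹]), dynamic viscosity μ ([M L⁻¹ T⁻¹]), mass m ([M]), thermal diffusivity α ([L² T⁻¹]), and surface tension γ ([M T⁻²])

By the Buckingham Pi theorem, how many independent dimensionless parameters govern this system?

There are 7 variables and 3 base dimensions (M, L, T).
The dimension matrix has rank 3.
Independent dimensionless groups: 7 − 3 = 4.

4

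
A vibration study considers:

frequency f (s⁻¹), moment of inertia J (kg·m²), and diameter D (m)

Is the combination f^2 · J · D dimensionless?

no

Sum the exponent of each base dimension across the product:
  M: 2·[f]_M + [J]_M + [D]_M = 2·(0) + (1) + (0) = 1
  L: 2·[f]_L + [J]_L + [D]_L = 2·(0) + (2) + (1) = 3
  T: 2·[f]_T + [J]_T + [D]_T = 2·(-1) + (0) + (0) = -2
Net dimensions [M L³ T⁻²] ≠ [1] — not dimensionless.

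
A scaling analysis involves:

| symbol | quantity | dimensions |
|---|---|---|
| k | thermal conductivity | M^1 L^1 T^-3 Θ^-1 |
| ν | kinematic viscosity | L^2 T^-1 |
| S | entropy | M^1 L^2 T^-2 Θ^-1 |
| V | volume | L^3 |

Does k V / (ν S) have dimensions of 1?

Sum the exponent of each base dimension across the product:
  M: [k]_M − [ν]_M − [S]_M + [V]_M = (1) − (0) − (1) + (0) = 0
  L: [k]_L − [ν]_L − [S]_L + [V]_L = (1) − (2) − (2) + (3) = 0
  T: [k]_T − [ν]_T − [S]_T + [V]_T = (-3) − (-1) − (-2) + (0) = 0
  Θ: [k]_Θ − [ν]_Θ − [S]_Θ + [V]_Θ = (-1) − (0) − (-1) + (0) = 0
All base exponents vanish — dimensionless.

yes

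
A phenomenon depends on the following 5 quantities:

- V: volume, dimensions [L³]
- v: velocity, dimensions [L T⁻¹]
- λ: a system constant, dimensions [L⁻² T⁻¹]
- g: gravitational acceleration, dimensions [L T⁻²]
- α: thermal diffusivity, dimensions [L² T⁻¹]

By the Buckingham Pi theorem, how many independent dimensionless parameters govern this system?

3

There are 5 variables and 2 base dimensions (L, T).
The dimension matrix has rank 2.
Independent dimensionless groups: 5 − 2 = 3.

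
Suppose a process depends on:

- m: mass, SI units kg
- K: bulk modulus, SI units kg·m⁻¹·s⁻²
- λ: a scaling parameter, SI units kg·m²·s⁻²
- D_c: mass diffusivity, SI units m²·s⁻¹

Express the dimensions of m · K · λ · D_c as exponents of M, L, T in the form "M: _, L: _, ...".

Collect each base-dimension exponent across the product:
  M: (1) + (1) + (1) + (0) = 3
  L: (0) + (-1) + (2) + (2) = 3
  T: (0) + (-2) + (-2) + (-1) = -5
So the dimensions are [M³ L³ T⁻⁵].

M: 3, L: 3, T: -5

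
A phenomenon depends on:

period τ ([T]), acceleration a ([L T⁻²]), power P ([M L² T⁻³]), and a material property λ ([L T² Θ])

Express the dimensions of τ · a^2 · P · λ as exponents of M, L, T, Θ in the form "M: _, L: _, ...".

Collect each base-dimension exponent across the product:
  M: (0) + 2·(0) + (1) + (0) = 1
  L: (0) + 2·(1) + (2) + (1) = 5
  T: (1) + 2·(-2) + (-3) + (2) = -4
  Θ: (0) + 2·(0) + (0) + (1) = 1
So the dimensions are [M L⁵ T⁻⁴ Θ].

M: 1, L: 5, T: -4, Θ: 1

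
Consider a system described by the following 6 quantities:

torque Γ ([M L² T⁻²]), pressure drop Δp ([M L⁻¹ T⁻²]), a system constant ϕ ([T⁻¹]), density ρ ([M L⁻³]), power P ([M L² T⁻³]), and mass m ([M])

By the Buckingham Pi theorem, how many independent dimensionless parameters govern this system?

3

There are 6 variables and 3 base dimensions (M, L, T).
The dimension matrix has rank 3.
Independent dimensionless groups: 6 − 3 = 3.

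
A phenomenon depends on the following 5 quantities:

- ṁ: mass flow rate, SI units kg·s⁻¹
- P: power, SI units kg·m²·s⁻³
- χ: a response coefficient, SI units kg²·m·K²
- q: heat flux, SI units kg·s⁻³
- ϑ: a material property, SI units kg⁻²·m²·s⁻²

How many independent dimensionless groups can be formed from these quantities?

1

There are 5 variables and 4 base dimensions (M, L, T, Θ).
The dimension matrix has rank 4.
Independent dimensionless groups: 5 − 4 = 1.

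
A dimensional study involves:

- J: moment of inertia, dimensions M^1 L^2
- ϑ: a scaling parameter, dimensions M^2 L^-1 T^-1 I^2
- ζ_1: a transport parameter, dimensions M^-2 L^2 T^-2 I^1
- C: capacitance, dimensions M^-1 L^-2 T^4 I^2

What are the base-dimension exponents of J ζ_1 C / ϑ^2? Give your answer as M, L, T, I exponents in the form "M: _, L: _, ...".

Collect each base-dimension exponent across the product:
  M: (1) − 2·(2) + (-2) + (-1) = -6
  L: (2) − 2·(-1) + (2) + (-2) = 4
  T: (0) − 2·(-1) + (-2) + (4) = 4
  I: (0) − 2·(2) + (1) + (2) = -1
So the dimensions are [M⁻⁶ L⁴ T⁴ I⁻¹].

M: -6, L: 4, T: 4, I: -1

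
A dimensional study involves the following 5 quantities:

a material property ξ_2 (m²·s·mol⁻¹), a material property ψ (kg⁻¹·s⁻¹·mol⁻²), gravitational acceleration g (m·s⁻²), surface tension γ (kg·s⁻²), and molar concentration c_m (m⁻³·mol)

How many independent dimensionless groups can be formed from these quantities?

There are 5 variables and 4 base dimensions (M, L, T, N).
The dimension matrix has rank 4.
Independent dimensionless groups: 5 − 4 = 1.

1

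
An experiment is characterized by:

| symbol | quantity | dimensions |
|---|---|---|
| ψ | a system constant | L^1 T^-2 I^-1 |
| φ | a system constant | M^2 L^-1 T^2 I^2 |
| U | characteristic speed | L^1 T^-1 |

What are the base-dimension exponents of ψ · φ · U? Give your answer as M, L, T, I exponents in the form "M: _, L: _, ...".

M: 2, L: 1, T: -1, I: 1

Collect each base-dimension exponent across the product:
  M: (0) + (2) + (0) = 2
  L: (1) + (-1) + (1) = 1
  T: (-2) + (2) + (-1) = -1
  I: (-1) + (2) + (0) = 1
So the dimensions are [M² L T⁻¹ I].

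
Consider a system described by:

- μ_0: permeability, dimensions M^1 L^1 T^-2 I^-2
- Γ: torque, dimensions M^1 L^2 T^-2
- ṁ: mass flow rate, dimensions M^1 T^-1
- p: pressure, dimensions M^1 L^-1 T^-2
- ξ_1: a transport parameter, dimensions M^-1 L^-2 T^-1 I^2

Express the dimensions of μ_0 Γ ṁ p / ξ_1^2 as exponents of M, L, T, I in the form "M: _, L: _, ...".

M: 6, L: 6, T: -5, I: -6

Collect each base-dimension exponent across the product:
  M: (1) + (1) + (1) + (1) − 2·(-1) = 6
  L: (1) + (2) + (0) + (-1) − 2·(-2) = 6
  T: (-2) + (-2) + (-1) + (-2) − 2·(-1) = -5
  I: (-2) + (0) + (0) + (0) − 2·(2) = -6
So the dimensions are [M⁶ L⁶ T⁻⁵ I⁻⁶].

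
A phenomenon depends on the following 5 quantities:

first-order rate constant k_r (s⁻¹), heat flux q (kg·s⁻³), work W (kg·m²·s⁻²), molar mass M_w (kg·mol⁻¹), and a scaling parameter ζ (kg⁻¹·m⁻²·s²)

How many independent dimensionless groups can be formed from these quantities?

There are 5 variables and 4 base dimensions (M, L, T, N).
The dimension matrix has rank 4.
Independent dimensionless groups: 5 − 4 = 1.

1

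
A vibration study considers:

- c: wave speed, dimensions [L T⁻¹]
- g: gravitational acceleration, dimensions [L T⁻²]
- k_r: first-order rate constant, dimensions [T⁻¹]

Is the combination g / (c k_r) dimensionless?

yes

Sum the exponent of each base dimension across the product:
  M: −[c]_M + [g]_M − [k_r]_M = −(0) + (0) − (0) = 0
  L: −[c]_L + [g]_L − [k_r]_L = −(1) + (1) − (0) = 0
  T: −[c]_T + [g]_T − [k_r]_T = −(-1) + (-2) − (-1) = 0
All base exponents vanish — dimensionless.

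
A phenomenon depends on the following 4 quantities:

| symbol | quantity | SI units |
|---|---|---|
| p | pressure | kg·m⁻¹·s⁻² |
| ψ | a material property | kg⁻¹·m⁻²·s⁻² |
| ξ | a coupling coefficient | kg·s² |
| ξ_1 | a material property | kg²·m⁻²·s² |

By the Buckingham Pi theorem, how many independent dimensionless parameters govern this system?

1

There are 4 variables and 3 base dimensions (M, L, T).
The dimension matrix has rank 3.
Independent dimensionless groups: 4 − 3 = 1.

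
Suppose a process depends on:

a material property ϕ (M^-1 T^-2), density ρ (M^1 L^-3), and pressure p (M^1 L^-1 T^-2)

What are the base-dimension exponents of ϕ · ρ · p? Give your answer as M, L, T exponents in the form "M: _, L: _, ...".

Collect each base-dimension exponent across the product:
  M: (-1) + (1) + (1) = 1
  L: (0) + (-3) + (-1) = -4
  T: (-2) + (0) + (-2) = -4
So the dimensions are [M L⁻⁴ T⁻⁴].

M: 1, L: -4, T: -4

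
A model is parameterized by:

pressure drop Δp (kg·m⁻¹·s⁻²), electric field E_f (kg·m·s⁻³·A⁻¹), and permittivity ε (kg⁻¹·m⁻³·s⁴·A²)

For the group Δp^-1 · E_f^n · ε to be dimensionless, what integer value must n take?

Balance the M exponent: (1)·n from E_f, plus −(1) + (-1) = -2 from the rest, must sum to zero.
n − 2 = 0, so n = 2.

2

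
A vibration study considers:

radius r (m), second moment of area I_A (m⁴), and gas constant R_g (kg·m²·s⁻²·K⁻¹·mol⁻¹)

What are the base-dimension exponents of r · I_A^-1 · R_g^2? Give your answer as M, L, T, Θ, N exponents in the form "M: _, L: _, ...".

M: 2, L: 1, T: -4, Θ: -2, N: -2

Collect each base-dimension exponent across the product:
  M: (0) − (0) + 2·(1) = 2
  L: (1) − (4) + 2·(2) = 1
  T: (0) − (0) + 2·(-2) = -4
  Θ: (0) − (0) + 2·(-1) = -2
  N: (0) − (0) + 2·(-1) = -2
So the dimensions are [M² L T⁻⁴ Θ⁻² N⁻²].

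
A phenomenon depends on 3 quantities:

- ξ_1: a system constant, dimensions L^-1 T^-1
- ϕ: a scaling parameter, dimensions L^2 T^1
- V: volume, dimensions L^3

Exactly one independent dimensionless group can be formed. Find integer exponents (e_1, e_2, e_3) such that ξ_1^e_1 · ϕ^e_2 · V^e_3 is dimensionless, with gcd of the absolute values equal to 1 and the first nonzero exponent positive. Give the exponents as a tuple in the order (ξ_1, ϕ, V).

(3, 3, -1)

L: e_1·(-1) + e_2·(2) + e_3·(3) = 0
T: e_1·(-1) + e_2·(1) + e_3·(0) = 0
Solving this homogeneous linear system for the smallest-integer solution (first nonzero entry positive) gives (3, 3, -1).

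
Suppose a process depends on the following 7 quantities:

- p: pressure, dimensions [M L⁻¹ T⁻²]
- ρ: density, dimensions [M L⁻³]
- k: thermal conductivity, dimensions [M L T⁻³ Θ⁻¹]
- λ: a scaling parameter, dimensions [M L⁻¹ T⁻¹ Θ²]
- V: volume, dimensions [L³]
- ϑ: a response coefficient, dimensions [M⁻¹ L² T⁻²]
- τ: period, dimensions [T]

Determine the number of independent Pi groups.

3

There are 7 variables and 4 base dimensions (M, L, T, Θ).
The dimension matrix has rank 4.
Independent dimensionless groups: 7 − 4 = 3.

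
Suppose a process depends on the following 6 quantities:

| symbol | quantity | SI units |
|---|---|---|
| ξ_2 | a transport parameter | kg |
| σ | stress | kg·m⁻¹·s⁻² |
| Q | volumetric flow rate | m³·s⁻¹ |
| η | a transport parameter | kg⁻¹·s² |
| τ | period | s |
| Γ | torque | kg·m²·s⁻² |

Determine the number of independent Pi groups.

There are 6 variables and 3 base dimensions (M, L, T).
The dimension matrix has rank 3.
Independent dimensionless groups: 6 − 3 = 3.

3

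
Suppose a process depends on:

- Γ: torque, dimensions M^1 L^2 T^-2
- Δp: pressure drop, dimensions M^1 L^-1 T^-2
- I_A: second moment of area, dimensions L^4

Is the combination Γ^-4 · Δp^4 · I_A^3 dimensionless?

yes

Sum the exponent of each base dimension across the product:
  M: −4·[Γ]_M + 4·[Δp]_M + 3·[I_A]_M = −4·(1) + 4·(1) + 3·(0) = 0
  L: −4·[Γ]_L + 4·[Δp]_L + 3·[I_A]_L = −4·(2) + 4·(-1) + 3·(4) = 0
  T: −4·[Γ]_T + 4·[Δp]_T + 3·[I_A]_T = −4·(-2) + 4·(-2) + 3·(0) = 0
  Θ: −4·[Γ]_Θ + 4·[Δp]_Θ + 3·[I_A]_Θ = −4·(0) + 4·(0) + 3·(0) = 0
All base exponents vanish — dimensionless.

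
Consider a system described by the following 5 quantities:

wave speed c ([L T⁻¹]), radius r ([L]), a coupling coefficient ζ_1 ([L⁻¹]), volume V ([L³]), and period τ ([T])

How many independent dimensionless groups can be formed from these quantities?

There are 5 variables and 2 base dimensions (L, T).
The dimension matrix has rank 2.
Independent dimensionless groups: 5 − 2 = 3.

3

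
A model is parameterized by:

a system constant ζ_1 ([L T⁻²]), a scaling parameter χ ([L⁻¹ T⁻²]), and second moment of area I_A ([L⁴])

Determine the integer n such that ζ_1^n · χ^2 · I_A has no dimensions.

Balance the L exponent: (1)·n from ζ_1, plus 2·(-1) + (4) = 2 from the rest, must sum to zero.
n + 2 = 0, so n = -2.

-2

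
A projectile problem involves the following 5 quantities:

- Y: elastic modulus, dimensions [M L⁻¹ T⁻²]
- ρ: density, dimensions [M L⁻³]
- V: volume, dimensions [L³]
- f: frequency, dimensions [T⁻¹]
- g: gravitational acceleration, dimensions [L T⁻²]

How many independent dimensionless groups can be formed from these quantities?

There are 5 variables and 3 base dimensions (M, L, T).
The dimension matrix has rank 3.
Independent dimensionless groups: 5 − 3 = 2.

2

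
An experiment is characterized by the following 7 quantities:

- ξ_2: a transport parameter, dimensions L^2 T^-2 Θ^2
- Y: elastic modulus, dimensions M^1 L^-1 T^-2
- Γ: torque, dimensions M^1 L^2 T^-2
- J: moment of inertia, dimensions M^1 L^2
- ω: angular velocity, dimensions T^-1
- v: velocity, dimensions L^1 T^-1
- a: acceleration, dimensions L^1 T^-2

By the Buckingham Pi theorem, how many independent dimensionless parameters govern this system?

3

There are 7 variables and 4 base dimensions (M, L, T, Θ).
The dimension matrix has rank 4.
Independent dimensionless groups: 7 − 4 = 3.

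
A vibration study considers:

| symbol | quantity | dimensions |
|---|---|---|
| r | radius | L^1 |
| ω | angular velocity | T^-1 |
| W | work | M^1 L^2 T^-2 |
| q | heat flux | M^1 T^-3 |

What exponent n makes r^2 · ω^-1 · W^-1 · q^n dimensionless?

Balance the M exponent: (1)·n from q, plus 2·(0) − (0) − (1) = -1 from the rest, must sum to zero.
n − 1 = 0, so n = 1.

1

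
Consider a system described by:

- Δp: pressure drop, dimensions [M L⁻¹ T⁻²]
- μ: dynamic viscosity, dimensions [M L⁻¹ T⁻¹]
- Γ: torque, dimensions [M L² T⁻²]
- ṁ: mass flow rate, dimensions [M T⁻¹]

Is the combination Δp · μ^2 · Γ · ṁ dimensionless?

no

Sum the exponent of each base dimension across the product:
  M: [Δp]_M + 2·[μ]_M + [Γ]_M + [ṁ]_M = (1) + 2·(1) + (1) + (1) = 5
  L: [Δp]_L + 2·[μ]_L + [Γ]_L + [ṁ]_L = (-1) + 2·(-1) + (2) + (0) = -1
  T: [Δp]_T + 2·[μ]_T + [Γ]_T + [ṁ]_T = (-2) + 2·(-1) + (-2) + (-1) = -7
Net dimensions [M⁵ L⁻¹ T⁻⁷] ≠ [1] — not dimensionless.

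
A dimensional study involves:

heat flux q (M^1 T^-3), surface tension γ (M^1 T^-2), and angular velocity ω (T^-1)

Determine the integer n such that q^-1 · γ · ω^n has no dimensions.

Balance the T exponent: (-1)·n from ω, plus −(-3) + (-2) = 1 from the rest, must sum to zero.
−n + 1 = 0, so n = 1.

1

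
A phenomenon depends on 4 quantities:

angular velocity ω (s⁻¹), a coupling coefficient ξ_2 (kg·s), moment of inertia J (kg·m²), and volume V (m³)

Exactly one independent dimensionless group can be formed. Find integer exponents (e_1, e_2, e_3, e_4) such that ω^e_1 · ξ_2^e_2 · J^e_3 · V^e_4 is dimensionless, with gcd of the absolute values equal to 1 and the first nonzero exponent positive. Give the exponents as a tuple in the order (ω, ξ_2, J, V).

(3, 3, -3, 2)

M: e_1·(0) + e_2·(1) + e_3·(1) + e_4·(0) = 0
L: e_1·(0) + e_2·(0) + e_3·(2) + e_4·(3) = 0
T: e_1·(-1) + e_2·(1) + e_3·(0) + e_4·(0) = 0
Solving this homogeneous linear system for the smallest-integer solution (first nonzero entry positive) gives (3, 3, -3, 2).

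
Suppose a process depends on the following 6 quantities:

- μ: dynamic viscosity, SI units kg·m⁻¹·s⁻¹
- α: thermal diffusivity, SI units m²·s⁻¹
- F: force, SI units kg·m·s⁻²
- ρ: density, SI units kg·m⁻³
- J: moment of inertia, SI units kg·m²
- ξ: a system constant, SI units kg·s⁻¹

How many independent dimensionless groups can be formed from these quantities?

There are 6 variables and 3 base dimensions (M, L, T).
The dimension matrix has rank 3.
Independent dimensionless groups: 6 − 3 = 3.

3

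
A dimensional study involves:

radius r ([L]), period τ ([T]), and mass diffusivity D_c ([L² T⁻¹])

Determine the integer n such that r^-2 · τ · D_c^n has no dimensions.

1

Balance the L exponent: (2)·n from D_c, plus −2·(1) + (0) = -2 from the rest, must sum to zero.
2n − 2 = 0, so n = 1.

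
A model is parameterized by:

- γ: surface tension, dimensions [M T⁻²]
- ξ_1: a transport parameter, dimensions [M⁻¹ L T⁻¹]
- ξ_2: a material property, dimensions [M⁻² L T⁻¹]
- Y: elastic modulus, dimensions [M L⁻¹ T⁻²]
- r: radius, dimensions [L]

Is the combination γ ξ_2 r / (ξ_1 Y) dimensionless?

no

Sum the exponent of each base dimension across the product:
  M: [γ]_M − [ξ_1]_M + [ξ_2]_M − [Y]_M + [r]_M = (1) − (-1) + (-2) − (1) + (0) = -1
  L: [γ]_L − [ξ_1]_L + [ξ_2]_L − [Y]_L + [r]_L = (0) − (1) + (1) − (-1) + (1) = 2
  T: [γ]_T − [ξ_1]_T + [ξ_2]_T − [Y]_T + [r]_T = (-2) − (-1) + (-1) − (-2) + (0) = 0
Net dimensions [M⁻¹ L²] ≠ [1] — not dimensionless.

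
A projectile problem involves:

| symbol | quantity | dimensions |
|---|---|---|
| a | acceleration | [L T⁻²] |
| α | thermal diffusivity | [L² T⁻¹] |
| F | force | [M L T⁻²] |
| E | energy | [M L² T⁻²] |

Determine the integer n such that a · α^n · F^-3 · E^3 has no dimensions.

-2

Balance the L exponent: (2)·n from α, plus (1) − 3·(1) + 3·(2) = 4 from the rest, must sum to zero.
2n + 4 = 0, so n = -2.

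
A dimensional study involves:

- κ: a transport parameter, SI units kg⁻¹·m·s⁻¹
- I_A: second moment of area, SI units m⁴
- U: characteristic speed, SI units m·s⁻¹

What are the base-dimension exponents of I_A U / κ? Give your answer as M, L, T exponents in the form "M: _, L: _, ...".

M: 1, L: 4, T: 0

Collect each base-dimension exponent across the product:
  M: −(-1) + (0) + (0) = 1
  L: −(1) + (4) + (1) = 4
  T: −(-1) + (0) + (-1) = 0
So the dimensions are [M L⁴].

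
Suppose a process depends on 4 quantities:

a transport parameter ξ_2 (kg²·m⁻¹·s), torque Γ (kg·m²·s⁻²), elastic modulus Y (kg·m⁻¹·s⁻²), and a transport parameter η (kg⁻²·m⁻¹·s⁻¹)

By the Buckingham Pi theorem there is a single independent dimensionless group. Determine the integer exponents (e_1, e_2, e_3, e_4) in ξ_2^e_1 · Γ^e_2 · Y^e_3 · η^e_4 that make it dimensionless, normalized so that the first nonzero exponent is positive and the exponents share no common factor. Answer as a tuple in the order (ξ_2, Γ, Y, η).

M: e_1·(2) + e_2·(1) + e_3·(1) + e_4·(-2) = 0
L: e_1·(-1) + e_2·(2) + e_3·(-1) + e_4·(-1) = 0
T: e_1·(1) + e_2·(-2) + e_3·(-2) + e_4·(-1) = 0
Solving this homogeneous linear system for the smallest-integer solution (first nonzero entry positive) gives (3, 2, -2, 3).

(3, 2, -2, 3)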